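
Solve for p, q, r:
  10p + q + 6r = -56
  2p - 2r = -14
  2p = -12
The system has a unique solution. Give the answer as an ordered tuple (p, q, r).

Form the augmented matrix and row-reduce:
  [ 10  1   6  |  -56 ]
  [  2  0  -2  |  -14 ]
  [  2  0   0  |  -12 ]
R1 → 1/10·R1
  [ 1  1/10  3/5  |  -28/5 ]
  [ 2     0   -2  |    -14 ]
  [ 2     0    0  |    -12 ]
R2 → R2 − 2·R1
  [ 1  1/10    3/5  |  -28/5 ]
  [ 0  -1/5  -16/5  |  -14/5 ]
  [ 2     0      0  |    -12 ]
R3 → R3 − 2·R1
  [ 1  1/10    3/5  |  -28/5 ]
  [ 0  -1/5  -16/5  |  -14/5 ]
  [ 0  -1/5   -6/5  |   -4/5 ]
R2 → -5·R2
  [ 1  1/10   3/5  |  -28/5 ]
  [ 0     1    16  |     14 ]
  [ 0  -1/5  -6/5  |   -4/5 ]
R3 → R3 + 1/5·R2
  [ 1  1/10  3/5  |  -28/5 ]
  [ 0     1   16  |     14 ]
  [ 0     0    2  |      2 ]
R3 → 1/2·R3
  [ 1  1/10  3/5  |  -28/5 ]
  [ 0     1   16  |     14 ]
  [ 0     0    1  |      1 ]
R2 → R2 − 16·R3
  [ 1  1/10  3/5  |  -28/5 ]
  [ 0     1    0  |     -2 ]
  [ 0     0    1  |      1 ]
R1 → R1 − 3/5·R3
  [ 1  1/10  0  |  -31/5 ]
  [ 0     1  0  |     -2 ]
  [ 0     0  1  |      1 ]
R1 → R1 − 1/10·R2
  [ 1  0  0  |  -6 ]
  [ 0  1  0  |  -2 ]
  [ 0  0  1  |   1 ]
Reading off the last column: p = -6, q = -2, r = 1.

(-6, -2, 1)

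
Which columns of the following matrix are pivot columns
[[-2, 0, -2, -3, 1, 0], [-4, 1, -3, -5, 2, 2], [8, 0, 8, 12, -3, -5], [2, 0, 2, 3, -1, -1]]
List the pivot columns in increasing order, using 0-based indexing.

Multiply R1 by -1/2.
Add 4 times R1 to R2.
Subtract 8 times R1 from R3.
Subtract 2 times R1 from R4.
Multiply R4 by -1.
Add 5 times R4 to R3.
Subtract 2 times R4 from R2.
Add 1/2 times R3 to R1.
Pivot columns are the columns containing a leading 1.

0, 1, 4, 5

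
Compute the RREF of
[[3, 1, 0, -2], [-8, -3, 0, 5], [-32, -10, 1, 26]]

ρ1 -> 1/3·ρ1
ρ2 -> ρ2 + 8·ρ1
ρ3 -> ρ3 + 32·ρ1
ρ2 -> -3·ρ2
ρ3 -> ρ3 − 2/3·ρ2
ρ1 -> ρ1 − 1/3·ρ2

[[1, 0, 0, -1], [0, 1, 0, 1], [0, 0, 1, 4]]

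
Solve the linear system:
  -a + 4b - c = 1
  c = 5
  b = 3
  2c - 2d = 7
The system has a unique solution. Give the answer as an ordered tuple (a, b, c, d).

Form the augmented matrix and row-reduce:
  [ -1  4  -1   0  |  1 ]
  [  0  0   1   0  |  5 ]
  [  0  1   0   0  |  3 ]
  [  0  0   2  -2  |  7 ]
ρ1 -> -1·ρ1
ρ2 ↔ ρ3
ρ4 -> ρ4 − 2·ρ3
ρ4 -> -1/2·ρ4
ρ1 -> ρ1 − ρ3
ρ1 -> ρ1 + 4·ρ2
Reading off the last column: a = 6, b = 3, c = 5, d = 3/2.

(6, 3, 5, 3/2)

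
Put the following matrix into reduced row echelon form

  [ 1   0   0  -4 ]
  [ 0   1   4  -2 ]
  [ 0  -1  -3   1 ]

ρ3 := ρ3 + ρ2
ρ2 := ρ2 − 4·ρ3

[[1, 0, 0, -4], [0, 1, 0, 2], [0, 0, 1, -1]]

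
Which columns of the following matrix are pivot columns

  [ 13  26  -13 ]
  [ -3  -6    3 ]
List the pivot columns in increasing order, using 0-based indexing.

0

ρ1 -> 1/13·ρ1
  [  1   2  -1 ]
  [ -3  -6   3 ]
ρ2 -> ρ2 + 3·ρ1
  [ 1  2  -1 ]
  [ 0  0   0 ]
Pivot columns are the columns containing a leading 1.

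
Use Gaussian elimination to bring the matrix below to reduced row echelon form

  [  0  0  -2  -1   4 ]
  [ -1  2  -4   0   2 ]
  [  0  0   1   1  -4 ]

[[1, -2, 0, 0, -2], [0, 0, 1, 0, 0], [0, 0, 0, 1, -4]]

ρ1 <-> ρ2
  [ -1  2  -4   0   2 ]
  [  0  0  -2  -1   4 ]
  [  0  0   1   1  -4 ]
ρ1 -> -1·ρ1
  [ 1  -2   4   0  -2 ]
  [ 0   0  -2  -1   4 ]
  [ 0   0   1   1  -4 ]
ρ2 -> -1/2·ρ2
  [ 1  -2  4    0  -2 ]
  [ 0   0  1  1/2  -2 ]
  [ 0   0  1    1  -4 ]
ρ3 -> ρ3 − ρ2
  [ 1  -2  4    0  -2 ]
  [ 0   0  1  1/2  -2 ]
  [ 0   0  0  1/2  -2 ]
ρ3 -> 2·ρ3
  [ 1  -2  4    0  -2 ]
  [ 0   0  1  1/2  -2 ]
  [ 0   0  0    1  -4 ]
ρ2 -> ρ2 − 1/2·ρ3
  [ 1  -2  4  0  -2 ]
  [ 0   0  1  0   0 ]
  [ 0   0  0  1  -4 ]
ρ1 -> ρ1 − 4·ρ2
  [ 1  -2  0  0  -2 ]
  [ 0   0  1  0   0 ]
  [ 0   0  0  1  -4 ]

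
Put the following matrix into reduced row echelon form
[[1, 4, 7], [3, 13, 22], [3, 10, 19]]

[[1, 0, 3], [0, 1, 1], [0, 0, 0]]

ρ2 -> ρ2 − 3·ρ1
  [ 1   4   7 ]
  [ 0   1   1 ]
  [ 3  10  19 ]
ρ3 -> ρ3 − 3·ρ1
  [ 1   4   7 ]
  [ 0   1   1 ]
  [ 0  -2  -2 ]
ρ3 -> ρ3 + 2·ρ2
  [ 1  4  7 ]
  [ 0  1  1 ]
  [ 0  0  0 ]
ρ1 -> ρ1 − 4·ρ2
  [ 1  0  3 ]
  [ 0  1  1 ]
  [ 0  0  0 ]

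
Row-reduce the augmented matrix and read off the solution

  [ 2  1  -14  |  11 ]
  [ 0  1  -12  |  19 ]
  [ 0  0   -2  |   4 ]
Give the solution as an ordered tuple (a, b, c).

R1 := 1/2·R1
  [ 1  1/2   -7  |  11/2 ]
  [ 0    1  -12  |    19 ]
  [ 0    0   -2  |     4 ]
R3 := -1/2·R3
  [ 1  1/2   -7  |  11/2 ]
  [ 0    1  -12  |    19 ]
  [ 0    0    1  |    -2 ]
R2 := R2 + 12·R3
  [ 1  1/2  -7  |  11/2 ]
  [ 0    1   0  |    -5 ]
  [ 0    0   1  |    -2 ]
R1 := R1 + 7·R3
  [ 1  1/2  0  |  -17/2 ]
  [ 0    1  0  |     -5 ]
  [ 0    0  1  |     -2 ]
R1 := R1 − 1/2·R2
  [ 1  0  0  |  -6 ]
  [ 0  1  0  |  -5 ]
  [ 0  0  1  |  -2 ]
Reading off the last column: a = -6, b = -5, c = -2.

(-6, -5, -2)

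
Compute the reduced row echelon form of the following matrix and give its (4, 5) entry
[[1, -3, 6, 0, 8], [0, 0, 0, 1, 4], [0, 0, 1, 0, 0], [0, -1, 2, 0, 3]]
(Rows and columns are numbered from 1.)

ρ2 ↔ ρ4
ρ2 ← -1·ρ2
ρ2 ← ρ2 + 2·ρ3
ρ1 ← ρ1 − 6·ρ3
ρ1 ← ρ1 + 3·ρ2

4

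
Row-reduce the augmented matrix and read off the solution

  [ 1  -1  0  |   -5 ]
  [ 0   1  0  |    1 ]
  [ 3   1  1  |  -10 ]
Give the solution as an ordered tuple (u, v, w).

ρ3 ← ρ3 − 3·ρ1
  [ 1  -1  0  |  -5 ]
  [ 0   1  0  |   1 ]
  [ 0   4  1  |   5 ]
ρ3 ← ρ3 − 4·ρ2
  [ 1  -1  0  |  -5 ]
  [ 0   1  0  |   1 ]
  [ 0   0  1  |   1 ]
ρ1 ← ρ1 + ρ2
  [ 1  0  0  |  -4 ]
  [ 0  1  0  |   1 ]
  [ 0  0  1  |   1 ]
Reading off the last column: u = -4, v = 1, w = 1.

(-4, 1, 1)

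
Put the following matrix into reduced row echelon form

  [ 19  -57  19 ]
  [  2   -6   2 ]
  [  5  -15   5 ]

[[1, -3, 1], [0, 0, 0], [0, 0, 0]]

ρ1 → 1/19·ρ1
  [ 1   -3  1 ]
  [ 2   -6  2 ]
  [ 5  -15  5 ]
ρ2 → ρ2 − 2·ρ1
  [ 1   -3  1 ]
  [ 0    0  0 ]
  [ 5  -15  5 ]
ρ3 → ρ3 − 5·ρ1
  [ 1  -3  1 ]
  [ 0   0  0 ]
  [ 0   0  0 ]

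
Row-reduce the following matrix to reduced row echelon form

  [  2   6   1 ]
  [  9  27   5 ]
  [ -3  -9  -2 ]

[[1, 3, 0], [0, 0, 1], [0, 0, 0]]

R1 → 1/2·R1
R2 → R2 − 9·R1
R3 → R3 + 3·R1
R2 → 2·R2
R3 → R3 + 1/2·R2
R1 → R1 − 1/2·R2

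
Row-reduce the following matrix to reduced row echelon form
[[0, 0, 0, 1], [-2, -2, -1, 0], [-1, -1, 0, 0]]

ρ1 ↔ ρ2
ρ1 → -1/2·ρ1
ρ3 → ρ3 + ρ1
ρ2 ↔ ρ3
ρ2 → 2·ρ2
ρ1 → ρ1 − 1/2·ρ2

[[1, 1, 0, 0], [0, 0, 1, 0], [0, 0, 0, 1]]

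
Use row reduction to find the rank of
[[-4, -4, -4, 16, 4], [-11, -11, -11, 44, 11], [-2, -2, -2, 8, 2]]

rank = 1

r1 → -1/4·r1
  [   1    1    1  -4  -1 ]
  [ -11  -11  -11  44  11 ]
  [  -2   -2   -2   8   2 ]
r2 → r2 + 11·r1
  [  1   1   1  -4  -1 ]
  [  0   0   0   0   0 ]
  [ -2  -2  -2   8   2 ]
r3 → r3 + 2·r1
  [ 1  1  1  -4  -1 ]
  [ 0  0  0   0   0 ]
  [ 0  0  0   0   0 ]
The reduced form has 1 nonzero row.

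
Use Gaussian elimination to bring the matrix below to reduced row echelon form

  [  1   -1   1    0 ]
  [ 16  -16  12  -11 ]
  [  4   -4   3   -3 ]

[[1, -1, 0, 0], [0, 0, 1, 0], [0, 0, 0, 1]]

R2 -> R2 − 16·R1
R3 -> R3 − 4·R1
R2 -> -1/4·R2
R3 -> R3 + R2
R3 -> -4·R3
R2 -> R2 − 11/4·R3
R1 -> R1 − R2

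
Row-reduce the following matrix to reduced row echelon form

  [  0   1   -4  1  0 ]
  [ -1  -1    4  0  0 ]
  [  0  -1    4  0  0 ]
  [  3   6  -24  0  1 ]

[[1, 0, 0, 0, 0], [0, 1, -4, 0, 0], [0, 0, 0, 1, 0], [0, 0, 0, 0, 1]]

ρ1 ↔ ρ2
ρ1 ← -1·ρ1
ρ4 ← ρ4 − 3·ρ1
ρ3 ← ρ3 + ρ2
ρ4 ← ρ4 − 3·ρ2
ρ4 ← ρ4 + 3·ρ3
ρ2 ← ρ2 − ρ3
ρ1 ← ρ1 − ρ2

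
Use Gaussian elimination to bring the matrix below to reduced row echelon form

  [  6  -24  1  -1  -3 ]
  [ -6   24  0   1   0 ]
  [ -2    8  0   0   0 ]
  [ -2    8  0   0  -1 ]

[[1, -4, 0, 0, 0], [0, 0, 1, 0, 0], [0, 0, 0, 1, 0], [0, 0, 0, 0, 1]]

Multiply R1 by 1/6.
  [  1  -4  1/6  -1/6  -1/2 ]
  [ -6  24    0     1     0 ]
  [ -2   8    0     0     0 ]
  [ -2   8    0     0    -1 ]
Add 6 times R1 to R2.
  [  1  -4  1/6  -1/6  -1/2 ]
  [  0   0    1     0    -3 ]
  [ -2   8    0     0     0 ]
  [ -2   8    0     0    -1 ]
Add 2 times R1 to R3.
  [  1  -4  1/6  -1/6  -1/2 ]
  [  0   0    1     0    -3 ]
  [  0   0  1/3  -1/3    -1 ]
  [ -2   8    0     0    -1 ]
Add 2 times R1 to R4.
  [ 1  -4  1/6  -1/6  -1/2 ]
  [ 0   0    1     0    -3 ]
  [ 0   0  1/3  -1/3    -1 ]
  [ 0   0  1/3  -1/3    -2 ]
Subtract 1/3 times R2 from R3.
  [ 1  -4  1/6  -1/6  -1/2 ]
  [ 0   0    1     0    -3 ]
  [ 0   0    0  -1/3     0 ]
  [ 0   0  1/3  -1/3    -2 ]
Subtract 1/3 times R2 from R4.
  [ 1  -4  1/6  -1/6  -1/2 ]
  [ 0   0    1     0    -3 ]
  [ 0   0    0  -1/3     0 ]
  [ 0   0    0  -1/3    -1 ]
Multiply R3 by -3.
  [ 1  -4  1/6  -1/6  -1/2 ]
  [ 0   0    1     0    -3 ]
  [ 0   0    0     1     0 ]
  [ 0   0    0  -1/3    -1 ]
Add 1/3 times R3 to R4.
  [ 1  -4  1/6  -1/6  -1/2 ]
  [ 0   0    1     0    -3 ]
  [ 0   0    0     1     0 ]
  [ 0   0    0     0    -1 ]
Multiply R4 by -1.
  [ 1  -4  1/6  -1/6  -1/2 ]
  [ 0   0    1     0    -3 ]
  [ 0   0    0     1     0 ]
  [ 0   0    0     0     1 ]
Add 3 times R4 to R2.
  [ 1  -4  1/6  -1/6  -1/2 ]
  [ 0   0    1     0     0 ]
  [ 0   0    0     1     0 ]
  [ 0   0    0     0     1 ]
Add 1/2 times R4 to R1.
  [ 1  -4  1/6  -1/6  0 ]
  [ 0   0    1     0  0 ]
  [ 0   0    0     1  0 ]
  [ 0   0    0     0  1 ]
Add 1/6 times R3 to R1.
  [ 1  -4  1/6  0  0 ]
  [ 0   0    1  0  0 ]
  [ 0   0    0  1  0 ]
  [ 0   0    0  0  1 ]
Subtract 1/6 times R2 from R1.
  [ 1  -4  0  0  0 ]
  [ 0   0  1  0  0 ]
  [ 0   0  0  1  0 ]
  [ 0   0  0  0  1 ]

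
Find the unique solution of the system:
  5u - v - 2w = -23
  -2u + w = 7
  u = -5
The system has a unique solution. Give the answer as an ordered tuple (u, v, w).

Form the augmented matrix and row-reduce:
  [  5  -1  -2  |  -23 ]
  [ -2   0   1  |    7 ]
  [  1   0   0  |   -5 ]
r1 ← 1/5·r1
r2 ← r2 + 2·r1
r3 ← r3 − r1
r2 ← -5/2·r2
r3 ← r3 − 1/5·r2
r3 ← 2·r3
r2 ← r2 + 1/2·r3
r1 ← r1 + 2/5·r3
r1 ← r1 + 1/5·r2
Reading off the last column: u = -5, v = 4, w = -3.

(-5, 4, -3)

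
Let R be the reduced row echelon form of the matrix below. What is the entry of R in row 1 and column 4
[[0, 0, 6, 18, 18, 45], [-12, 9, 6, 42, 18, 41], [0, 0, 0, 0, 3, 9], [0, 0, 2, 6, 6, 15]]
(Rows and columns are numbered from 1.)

-2

Swap r1 and r2.
  [ -12  9  6  42  18  41 ]
  [   0  0  6  18  18  45 ]
  [   0  0  0   0   3   9 ]
  [   0  0  2   6   6  15 ]
Multiply r1 by -1/12.
  [ 1  -3/4  -1/2  -7/2  -3/2  -41/12 ]
  [ 0     0     6    18    18      45 ]
  [ 0     0     0     0     3       9 ]
  [ 0     0     2     6     6      15 ]
Multiply r2 by 1/6.
  [ 1  -3/4  -1/2  -7/2  -3/2  -41/12 ]
  [ 0     0     1     3     3    15/2 ]
  [ 0     0     0     0     3       9 ]
  [ 0     0     2     6     6      15 ]
Subtract 2 times r2 from r4.
  [ 1  -3/4  -1/2  -7/2  -3/2  -41/12 ]
  [ 0     0     1     3     3    15/2 ]
  [ 0     0     0     0     3       9 ]
  [ 0     0     0     0     0       0 ]
Multiply r3 by 1/3.
  [ 1  -3/4  -1/2  -7/2  -3/2  -41/12 ]
  [ 0     0     1     3     3    15/2 ]
  [ 0     0     0     0     1       3 ]
  [ 0     0     0     0     0       0 ]
Subtract 3 times r3 from r2.
  [ 1  -3/4  -1/2  -7/2  -3/2  -41/12 ]
  [ 0     0     1     3     0    -3/2 ]
  [ 0     0     0     0     1       3 ]
  [ 0     0     0     0     0       0 ]
Add 3/2 times r3 to r1.
  [ 1  -3/4  -1/2  -7/2  0  13/12 ]
  [ 0     0     1     3  0   -3/2 ]
  [ 0     0     0     0  1      3 ]
  [ 0     0     0     0  0      0 ]
Add 1/2 times r2 to r1.
  [ 1  -3/4  0  -2  0   1/3 ]
  [ 0     0  1   3  0  -3/2 ]
  [ 0     0  0   0  1     3 ]
  [ 0     0  0   0  0     0 ]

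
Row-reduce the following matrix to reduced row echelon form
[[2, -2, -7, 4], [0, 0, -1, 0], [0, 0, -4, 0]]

R1 → 1/2·R1
  [ 1  -1  -7/2  2 ]
  [ 0   0    -1  0 ]
  [ 0   0    -4  0 ]
R2 → -1·R2
  [ 1  -1  -7/2  2 ]
  [ 0   0     1  0 ]
  [ 0   0    -4  0 ]
R3 → R3 + 4·R2
  [ 1  -1  -7/2  2 ]
  [ 0   0     1  0 ]
  [ 0   0     0  0 ]
R1 → R1 + 7/2·R2
  [ 1  -1  0  2 ]
  [ 0   0  1  0 ]
  [ 0   0  0  0 ]

[[1, -1, 0, 2], [0, 0, 1, 0], [0, 0, 0, 0]]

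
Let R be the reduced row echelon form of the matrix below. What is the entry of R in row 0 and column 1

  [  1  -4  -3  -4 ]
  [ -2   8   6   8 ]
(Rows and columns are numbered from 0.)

r2 := r2 + 2·r1
  [ 1  -4  -3  -4 ]
  [ 0   0   0   0 ]

-4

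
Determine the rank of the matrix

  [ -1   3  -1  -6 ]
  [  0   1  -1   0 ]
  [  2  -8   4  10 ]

rank = 3

Multiply r1 by -1.
  [ 1  -3   1   6 ]
  [ 0   1  -1   0 ]
  [ 2  -8   4  10 ]
Subtract 2 times r1 from r3.
  [ 1  -3   1   6 ]
  [ 0   1  -1   0 ]
  [ 0  -2   2  -2 ]
Add 2 times r2 to r3.
  [ 1  -3   1   6 ]
  [ 0   1  -1   0 ]
  [ 0   0   0  -2 ]
Multiply r3 by -1/2.
  [ 1  -3   1  6 ]
  [ 0   1  -1  0 ]
  [ 0   0   0  1 ]
Subtract 6 times r3 from r1.
  [ 1  -3   1  0 ]
  [ 0   1  -1  0 ]
  [ 0   0   0  1 ]
Add 3 times r2 to r1.
  [ 1  0  -2  0 ]
  [ 0  1  -1  0 ]
  [ 0  0   0  1 ]
The reduced form has 3 nonzero rows.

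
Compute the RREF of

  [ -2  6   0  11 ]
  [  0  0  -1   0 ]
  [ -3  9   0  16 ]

[[1, -3, 0, 0], [0, 0, 1, 0], [0, 0, 0, 1]]

R1 ← -1/2·R1
  [  1  -3   0  -11/2 ]
  [  0   0  -1      0 ]
  [ -3   9   0     16 ]
R3 ← R3 + 3·R1
  [ 1  -3   0  -11/2 ]
  [ 0   0  -1      0 ]
  [ 0   0   0   -1/2 ]
R2 ← -1·R2
  [ 1  -3  0  -11/2 ]
  [ 0   0  1      0 ]
  [ 0   0  0   -1/2 ]
R3 ← -2·R3
  [ 1  -3  0  -11/2 ]
  [ 0   0  1      0 ]
  [ 0   0  0      1 ]
R1 ← R1 + 11/2·R3
  [ 1  -3  0  0 ]
  [ 0   0  1  0 ]
  [ 0   0  0  1 ]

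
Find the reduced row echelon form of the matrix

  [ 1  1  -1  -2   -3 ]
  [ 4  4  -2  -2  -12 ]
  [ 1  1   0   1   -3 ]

[[1, 1, 0, 1, -3], [0, 0, 1, 3, 0], [0, 0, 0, 0, 0]]

ρ2 := ρ2 − 4·ρ1
ρ3 := ρ3 − ρ1
ρ2 := 1/2·ρ2
ρ3 := ρ3 − ρ2
ρ1 := ρ1 + ρ2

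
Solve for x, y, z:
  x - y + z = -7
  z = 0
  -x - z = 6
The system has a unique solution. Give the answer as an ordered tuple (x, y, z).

Form the augmented matrix and row-reduce:
  [  1  -1   1  |  -7 ]
  [  0   0   1  |   0 ]
  [ -1   0  -1  |   6 ]
Add R1 to R3.
  [ 1  -1  1  |  -7 ]
  [ 0   0  1  |   0 ]
  [ 0  -1  0  |  -1 ]
Swap R2 and R3.
  [ 1  -1  1  |  -7 ]
  [ 0  -1  0  |  -1 ]
  [ 0   0  1  |   0 ]
Multiply R2 by -1.
  [ 1  -1  1  |  -7 ]
  [ 0   1  0  |   1 ]
  [ 0   0  1  |   0 ]
Subtract R3 from R1.
  [ 1  -1  0  |  -7 ]
  [ 0   1  0  |   1 ]
  [ 0   0  1  |   0 ]
Add R2 to R1.
  [ 1  0  0  |  -6 ]
  [ 0  1  0  |   1 ]
  [ 0  0  1  |   0 ]
Reading off the last column: x = -6, y = 1, z = 0.

(-6, 1, 0)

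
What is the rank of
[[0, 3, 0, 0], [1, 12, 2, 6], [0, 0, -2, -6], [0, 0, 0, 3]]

R1 <=> R2
  [ 1  12   2   6 ]
  [ 0   3   0   0 ]
  [ 0   0  -2  -6 ]
  [ 0   0   0   3 ]
R2 := 1/3·R2
  [ 1  12   2   6 ]
  [ 0   1   0   0 ]
  [ 0   0  -2  -6 ]
  [ 0   0   0   3 ]
R3 := -1/2·R3
  [ 1  12  2  6 ]
  [ 0   1  0  0 ]
  [ 0   0  1  3 ]
  [ 0   0  0  3 ]
R4 := 1/3·R4
  [ 1  12  2  6 ]
  [ 0   1  0  0 ]
  [ 0   0  1  3 ]
  [ 0   0  0  1 ]
R3 := R3 − 3·R4
  [ 1  12  2  6 ]
  [ 0   1  0  0 ]
  [ 0   0  1  0 ]
  [ 0   0  0  1 ]
R1 := R1 − 6·R4
  [ 1  12  2  0 ]
  [ 0   1  0  0 ]
  [ 0   0  1  0 ]
  [ 0   0  0  1 ]
R1 := R1 − 2·R3
  [ 1  12  0  0 ]
  [ 0   1  0  0 ]
  [ 0   0  1  0 ]
  [ 0   0  0  1 ]
R1 := R1 − 12·R2
  [ 1  0  0  0 ]
  [ 0  1  0  0 ]
  [ 0  0  1  0 ]
  [ 0  0  0  1 ]
The reduced form has 4 nonzero rows.

rank = 4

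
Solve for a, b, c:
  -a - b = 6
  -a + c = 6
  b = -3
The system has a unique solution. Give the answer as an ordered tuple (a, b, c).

Form the augmented matrix and row-reduce:
  [ -1  -1  0  |   6 ]
  [ -1   0  1  |   6 ]
  [  0   1  0  |  -3 ]
r1 ← -1·r1
  [  1  1  0  |  -6 ]
  [ -1  0  1  |   6 ]
  [  0  1  0  |  -3 ]
r2 ← r2 + r1
  [ 1  1  0  |  -6 ]
  [ 0  1  1  |   0 ]
  [ 0  1  0  |  -3 ]
r3 ← r3 − r2
  [ 1  1   0  |  -6 ]
  [ 0  1   1  |   0 ]
  [ 0  0  -1  |  -3 ]
r3 ← -1·r3
  [ 1  1  0  |  -6 ]
  [ 0  1  1  |   0 ]
  [ 0  0  1  |   3 ]
r2 ← r2 − r3
  [ 1  1  0  |  -6 ]
  [ 0  1  0  |  -3 ]
  [ 0  0  1  |   3 ]
r1 ← r1 − r2
  [ 1  0  0  |  -3 ]
  [ 0  1  0  |  -3 ]
  [ 0  0  1  |   3 ]
Reading off the last column: a = -3, b = -3, c = 3.

(-3, -3, 3)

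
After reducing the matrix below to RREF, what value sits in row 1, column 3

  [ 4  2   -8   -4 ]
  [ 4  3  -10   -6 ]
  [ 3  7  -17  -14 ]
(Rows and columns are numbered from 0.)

ρ1 ← 1/4·ρ1
  [ 1  1/2   -2   -1 ]
  [ 4    3  -10   -6 ]
  [ 3    7  -17  -14 ]
ρ2 ← ρ2 − 4·ρ1
  [ 1  1/2   -2   -1 ]
  [ 0    1   -2   -2 ]
  [ 3    7  -17  -14 ]
ρ3 ← ρ3 − 3·ρ1
  [ 1   1/2   -2   -1 ]
  [ 0     1   -2   -2 ]
  [ 0  11/2  -11  -11 ]
ρ3 ← ρ3 − 11/2·ρ2
  [ 1  1/2  -2  -1 ]
  [ 0    1  -2  -2 ]
  [ 0    0   0   0 ]
ρ1 ← ρ1 − 1/2·ρ2
  [ 1  0  -1   0 ]
  [ 0  1  -2  -2 ]
  [ 0  0   0   0 ]

-2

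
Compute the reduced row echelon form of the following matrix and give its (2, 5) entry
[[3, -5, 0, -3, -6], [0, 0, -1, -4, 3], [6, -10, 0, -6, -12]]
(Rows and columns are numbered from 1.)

R1 := 1/3·R1
  [ 1  -5/3   0  -1   -2 ]
  [ 0     0  -1  -4    3 ]
  [ 6   -10   0  -6  -12 ]
R3 := R3 − 6·R1
  [ 1  -5/3   0  -1  -2 ]
  [ 0     0  -1  -4   3 ]
  [ 0     0   0   0   0 ]
R2 := -1·R2
  [ 1  -5/3  0  -1  -2 ]
  [ 0     0  1   4  -3 ]
  [ 0     0  0   0   0 ]

-3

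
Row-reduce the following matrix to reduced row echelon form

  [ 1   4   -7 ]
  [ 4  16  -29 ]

ρ2 ← ρ2 − 4·ρ1
  [ 1  4  -7 ]
  [ 0  0  -1 ]
ρ2 ← -1·ρ2
  [ 1  4  -7 ]
  [ 0  0   1 ]
ρ1 ← ρ1 + 7·ρ2
  [ 1  4  0 ]
  [ 0  0  1 ]

[[1, 4, 0], [0, 0, 1]]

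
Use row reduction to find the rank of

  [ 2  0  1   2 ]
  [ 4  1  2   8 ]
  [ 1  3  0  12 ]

ρ1 ← 1/2·ρ1
  [ 1  0  1/2   1 ]
  [ 4  1    2   8 ]
  [ 1  3    0  12 ]
ρ2 ← ρ2 − 4·ρ1
  [ 1  0  1/2   1 ]
  [ 0  1    0   4 ]
  [ 1  3    0  12 ]
ρ3 ← ρ3 − ρ1
  [ 1  0   1/2   1 ]
  [ 0  1     0   4 ]
  [ 0  3  -1/2  11 ]
ρ3 ← ρ3 − 3·ρ2
  [ 1  0   1/2   1 ]
  [ 0  1     0   4 ]
  [ 0  0  -1/2  -1 ]
ρ3 ← -2·ρ3
  [ 1  0  1/2  1 ]
  [ 0  1    0  4 ]
  [ 0  0    1  2 ]
ρ1 ← ρ1 − 1/2·ρ3
  [ 1  0  0  0 ]
  [ 0  1  0  4 ]
  [ 0  0  1  2 ]
The reduced form has 3 nonzero rows.

rank = 3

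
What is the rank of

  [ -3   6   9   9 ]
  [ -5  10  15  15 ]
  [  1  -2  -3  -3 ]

rank = 1

ρ1 → -1/3·ρ1
  [  1  -2  -3  -3 ]
  [ -5  10  15  15 ]
  [  1  -2  -3  -3 ]
ρ2 → ρ2 + 5·ρ1
  [ 1  -2  -3  -3 ]
  [ 0   0   0   0 ]
  [ 1  -2  -3  -3 ]
ρ3 → ρ3 − ρ1
  [ 1  -2  -3  -3 ]
  [ 0   0   0   0 ]
  [ 0   0   0   0 ]
The reduced form has 1 nonzero row.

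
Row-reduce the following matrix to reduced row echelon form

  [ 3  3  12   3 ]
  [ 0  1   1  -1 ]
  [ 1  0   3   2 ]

R1 -> 1/3·R1
R3 -> R3 − R1
R3 -> R3 + R2
R1 -> R1 − R2

[[1, 0, 3, 2], [0, 1, 1, -1], [0, 0, 0, 0]]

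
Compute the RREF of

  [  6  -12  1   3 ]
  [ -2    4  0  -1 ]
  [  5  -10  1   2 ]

ρ1 → 1/6·ρ1
  [  1   -2  1/6  1/2 ]
  [ -2    4    0   -1 ]
  [  5  -10    1    2 ]
ρ2 → ρ2 + 2·ρ1
  [ 1   -2  1/6  1/2 ]
  [ 0    0  1/3    0 ]
  [ 5  -10    1    2 ]
ρ3 → ρ3 − 5·ρ1
  [ 1  -2  1/6   1/2 ]
  [ 0   0  1/3     0 ]
  [ 0   0  1/6  -1/2 ]
ρ2 → 3·ρ2
  [ 1  -2  1/6   1/2 ]
  [ 0   0    1     0 ]
  [ 0   0  1/6  -1/2 ]
ρ3 → ρ3 − 1/6·ρ2
  [ 1  -2  1/6   1/2 ]
  [ 0   0    1     0 ]
  [ 0   0    0  -1/2 ]
ρ3 → -2·ρ3
  [ 1  -2  1/6  1/2 ]
  [ 0   0    1    0 ]
  [ 0   0    0    1 ]
ρ1 → ρ1 − 1/2·ρ3
  [ 1  -2  1/6  0 ]
  [ 0   0    1  0 ]
  [ 0   0    0  1 ]
ρ1 → ρ1 − 1/6·ρ2
  [ 1  -2  0  0 ]
  [ 0   0  1  0 ]
  [ 0   0  0  1 ]

[[1, -2, 0, 0], [0, 0, 1, 0], [0, 0, 0, 1]]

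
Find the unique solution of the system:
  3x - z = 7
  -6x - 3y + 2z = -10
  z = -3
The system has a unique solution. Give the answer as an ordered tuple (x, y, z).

Form the augmented matrix and row-reduce:
  [  3   0  -1  |    7 ]
  [ -6  -3   2  |  -10 ]
  [  0   0   1  |   -3 ]
ρ1 -> 1/3·ρ1
ρ2 -> ρ2 + 6·ρ1
ρ2 -> -1/3·ρ2
ρ1 -> ρ1 + 1/3·ρ3
Reading off the last column: x = 4/3, y = -4/3, z = -3.

(4/3, -4/3, -3)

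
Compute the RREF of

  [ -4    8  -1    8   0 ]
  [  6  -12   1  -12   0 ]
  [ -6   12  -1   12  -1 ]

[[1, -2, 0, -2, 0], [0, 0, 1, 0, 0], [0, 0, 0, 0, 1]]

ρ1 -> -1/4·ρ1
ρ2 -> ρ2 − 6·ρ1
ρ3 -> ρ3 + 6·ρ1
ρ2 -> -2·ρ2
ρ3 -> ρ3 − 1/2·ρ2
ρ3 -> -1·ρ3
ρ1 -> ρ1 − 1/4·ρ2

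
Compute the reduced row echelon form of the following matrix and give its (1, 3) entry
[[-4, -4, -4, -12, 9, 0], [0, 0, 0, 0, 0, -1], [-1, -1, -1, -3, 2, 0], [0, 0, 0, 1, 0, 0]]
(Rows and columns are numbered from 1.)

1

r1 := -1/4·r1
  [  1   1   1   3  -9/4   0 ]
  [  0   0   0   0     0  -1 ]
  [ -1  -1  -1  -3     2   0 ]
  [  0   0   0   1     0   0 ]
r3 := r3 + r1
  [ 1  1  1  3  -9/4   0 ]
  [ 0  0  0  0     0  -1 ]
  [ 0  0  0  0  -1/4   0 ]
  [ 0  0  0  1     0   0 ]
r2 <=> r4
  [ 1  1  1  3  -9/4   0 ]
  [ 0  0  0  1     0   0 ]
  [ 0  0  0  0  -1/4   0 ]
  [ 0  0  0  0     0  -1 ]
r3 := -4·r3
  [ 1  1  1  3  -9/4   0 ]
  [ 0  0  0  1     0   0 ]
  [ 0  0  0  0     1   0 ]
  [ 0  0  0  0     0  -1 ]
r4 := -1·r4
  [ 1  1  1  3  -9/4  0 ]
  [ 0  0  0  1     0  0 ]
  [ 0  0  0  0     1  0 ]
  [ 0  0  0  0     0  1 ]
r1 := r1 + 9/4·r3
  [ 1  1  1  3  0  0 ]
  [ 0  0  0  1  0  0 ]
  [ 0  0  0  0  1  0 ]
  [ 0  0  0  0  0  1 ]
r1 := r1 − 3·r2
  [ 1  1  1  0  0  0 ]
  [ 0  0  0  1  0  0 ]
  [ 0  0  0  0  1  0 ]
  [ 0  0  0  0  0  1 ]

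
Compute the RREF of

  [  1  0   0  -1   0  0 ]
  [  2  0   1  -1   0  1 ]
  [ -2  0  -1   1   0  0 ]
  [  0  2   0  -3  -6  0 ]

[[1, 0, 0, -1, 0, 0], [0, 1, 0, -3/2, -3, 0], [0, 0, 1, 1, 0, 0], [0, 0, 0, 0, 0, 1]]

Subtract 2 times R1 from R2.
Add 2 times R1 to R3.
Swap R2 and R4.
Multiply R2 by 1/2.
Multiply R3 by -1.
Subtract R3 from R4.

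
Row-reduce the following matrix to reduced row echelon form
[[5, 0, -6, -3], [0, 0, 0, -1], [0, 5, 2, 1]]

Multiply ρ1 by 1/5.
  [ 1  0  -6/5  -3/5 ]
  [ 0  0     0    -1 ]
  [ 0  5     2     1 ]
Swap ρ2 and ρ3.
  [ 1  0  -6/5  -3/5 ]
  [ 0  5     2     1 ]
  [ 0  0     0    -1 ]
Multiply ρ2 by 1/5.
  [ 1  0  -6/5  -3/5 ]
  [ 0  1   2/5   1/5 ]
  [ 0  0     0    -1 ]
Multiply ρ3 by -1.
  [ 1  0  -6/5  -3/5 ]
  [ 0  1   2/5   1/5 ]
  [ 0  0     0     1 ]
Subtract 1/5 times ρ3 from ρ2.
  [ 1  0  -6/5  -3/5 ]
  [ 0  1   2/5     0 ]
  [ 0  0     0     1 ]
Add 3/5 times ρ3 to ρ1.
  [ 1  0  -6/5  0 ]
  [ 0  1   2/5  0 ]
  [ 0  0     0  1 ]

[[1, 0, -6/5, 0], [0, 1, 2/5, 0], [0, 0, 0, 1]]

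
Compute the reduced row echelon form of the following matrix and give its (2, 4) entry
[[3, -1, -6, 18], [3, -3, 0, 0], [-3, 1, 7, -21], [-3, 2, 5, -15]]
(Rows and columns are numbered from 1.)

0

Multiply R1 by 1/3.
  [  1  -1/3  -2    6 ]
  [  3    -3   0    0 ]
  [ -3     1   7  -21 ]
  [ -3     2   5  -15 ]
Subtract 3 times R1 from R2.
  [  1  -1/3  -2    6 ]
  [  0    -2   6  -18 ]
  [ -3     1   7  -21 ]
  [ -3     2   5  -15 ]
Add 3 times R1 to R3.
  [  1  -1/3  -2    6 ]
  [  0    -2   6  -18 ]
  [  0     0   1   -3 ]
  [ -3     2   5  -15 ]
Add 3 times R1 to R4.
  [ 1  -1/3  -2    6 ]
  [ 0    -2   6  -18 ]
  [ 0     0   1   -3 ]
  [ 0     1  -1    3 ]
Multiply R2 by -1/2.
  [ 1  -1/3  -2   6 ]
  [ 0     1  -3   9 ]
  [ 0     0   1  -3 ]
  [ 0     1  -1   3 ]
Subtract R2 from R4.
  [ 1  -1/3  -2   6 ]
  [ 0     1  -3   9 ]
  [ 0     0   1  -3 ]
  [ 0     0   2  -6 ]
Subtract 2 times R3 from R4.
  [ 1  -1/3  -2   6 ]
  [ 0     1  -3   9 ]
  [ 0     0   1  -3 ]
  [ 0     0   0   0 ]
Add 3 times R3 to R2.
  [ 1  -1/3  -2   6 ]
  [ 0     1   0   0 ]
  [ 0     0   1  -3 ]
  [ 0     0   0   0 ]
Add 2 times R3 to R1.
  [ 1  -1/3  0   0 ]
  [ 0     1  0   0 ]
  [ 0     0  1  -3 ]
  [ 0     0  0   0 ]
Add 1/3 times R2 to R1.
  [ 1  0  0   0 ]
  [ 0  1  0   0 ]
  [ 0  0  1  -3 ]
  [ 0  0  0   0 ]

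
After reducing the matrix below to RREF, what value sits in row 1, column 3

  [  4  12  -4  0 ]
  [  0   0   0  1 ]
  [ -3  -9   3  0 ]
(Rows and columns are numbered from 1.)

Multiply R1 by 1/4.
  [  1   3  -1  0 ]
  [  0   0   0  1 ]
  [ -3  -9   3  0 ]
Add 3 times R1 to R3.
  [ 1  3  -1  0 ]
  [ 0  0   0  1 ]
  [ 0  0   0  0 ]

-1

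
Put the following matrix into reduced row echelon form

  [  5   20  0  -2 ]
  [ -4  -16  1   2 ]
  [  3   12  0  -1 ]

[[1, 4, 0, 0], [0, 0, 1, 0], [0, 0, 0, 1]]

r1 ← 1/5·r1
  [  1    4  0  -2/5 ]
  [ -4  -16  1     2 ]
  [  3   12  0    -1 ]
r2 ← r2 + 4·r1
  [ 1   4  0  -2/5 ]
  [ 0   0  1   2/5 ]
  [ 3  12  0    -1 ]
r3 ← r3 − 3·r1
  [ 1  4  0  -2/5 ]
  [ 0  0  1   2/5 ]
  [ 0  0  0   1/5 ]
r3 ← 5·r3
  [ 1  4  0  -2/5 ]
  [ 0  0  1   2/5 ]
  [ 0  0  0     1 ]
r2 ← r2 − 2/5·r3
  [ 1  4  0  -2/5 ]
  [ 0  0  1     0 ]
  [ 0  0  0     1 ]
r1 ← r1 + 2/5·r3
  [ 1  4  0  0 ]
  [ 0  0  1  0 ]
  [ 0  0  0  1 ]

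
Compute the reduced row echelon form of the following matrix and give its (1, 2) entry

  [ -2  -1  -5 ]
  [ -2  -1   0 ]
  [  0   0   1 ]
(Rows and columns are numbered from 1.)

1/2

ρ1 ← -1/2·ρ1
  [  1  1/2  5/2 ]
  [ -2   -1    0 ]
  [  0    0    1 ]
ρ2 ← ρ2 + 2·ρ1
  [ 1  1/2  5/2 ]
  [ 0    0    5 ]
  [ 0    0    1 ]
ρ2 ← 1/5·ρ2
  [ 1  1/2  5/2 ]
  [ 0    0    1 ]
  [ 0    0    1 ]
ρ3 ← ρ3 − ρ2
  [ 1  1/2  5/2 ]
  [ 0    0    1 ]
  [ 0    0    0 ]
ρ1 ← ρ1 − 5/2·ρ2
  [ 1  1/2  0 ]
  [ 0    0  1 ]
  [ 0    0  0 ]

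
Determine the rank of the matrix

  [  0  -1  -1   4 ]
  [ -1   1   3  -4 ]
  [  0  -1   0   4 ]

rank = 3

ρ1 ↔ ρ2
  [ -1   1   3  -4 ]
  [  0  -1  -1   4 ]
  [  0  -1   0   4 ]
ρ1 -> -1·ρ1
  [ 1  -1  -3  4 ]
  [ 0  -1  -1  4 ]
  [ 0  -1   0  4 ]
ρ2 -> -1·ρ2
  [ 1  -1  -3   4 ]
  [ 0   1   1  -4 ]
  [ 0  -1   0   4 ]
ρ3 -> ρ3 + ρ2
  [ 1  -1  -3   4 ]
  [ 0   1   1  -4 ]
  [ 0   0   1   0 ]
ρ2 -> ρ2 − ρ3
  [ 1  -1  -3   4 ]
  [ 0   1   0  -4 ]
  [ 0   0   1   0 ]
ρ1 -> ρ1 + 3·ρ3
  [ 1  -1  0   4 ]
  [ 0   1  0  -4 ]
  [ 0   0  1   0 ]
ρ1 -> ρ1 + ρ2
  [ 1  0  0   0 ]
  [ 0  1  0  -4 ]
  [ 0  0  1   0 ]
The reduced form has 3 nonzero rows.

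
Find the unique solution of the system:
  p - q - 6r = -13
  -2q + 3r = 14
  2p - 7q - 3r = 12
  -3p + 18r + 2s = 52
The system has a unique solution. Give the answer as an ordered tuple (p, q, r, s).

Form the augmented matrix and row-reduce:
  [  1  -1  -6  0  |  -13 ]
  [  0  -2   3  0  |   14 ]
  [  2  -7  -3  0  |   12 ]
  [ -3   0  18  2  |   52 ]
R3 -> R3 − 2·R1
  [  1  -1  -6  0  |  -13 ]
  [  0  -2   3  0  |   14 ]
  [  0  -5   9  0  |   38 ]
  [ -3   0  18  2  |   52 ]
R4 -> R4 + 3·R1
  [ 1  -1  -6  0  |  -13 ]
  [ 0  -2   3  0  |   14 ]
  [ 0  -5   9  0  |   38 ]
  [ 0  -3   0  2  |   13 ]
R2 -> -1/2·R2
  [ 1  -1    -6  0  |  -13 ]
  [ 0   1  -3/2  0  |   -7 ]
  [ 0  -5     9  0  |   38 ]
  [ 0  -3     0  2  |   13 ]
R3 -> R3 + 5·R2
  [ 1  -1    -6  0  |  -13 ]
  [ 0   1  -3/2  0  |   -7 ]
  [ 0   0   3/2  0  |    3 ]
  [ 0  -3     0  2  |   13 ]
R4 -> R4 + 3·R2
  [ 1  -1    -6  0  |  -13 ]
  [ 0   1  -3/2  0  |   -7 ]
  [ 0   0   3/2  0  |    3 ]
  [ 0   0  -9/2  2  |   -8 ]
R3 -> 2/3·R3
  [ 1  -1    -6  0  |  -13 ]
  [ 0   1  -3/2  0  |   -7 ]
  [ 0   0     1  0  |    2 ]
  [ 0   0  -9/2  2  |   -8 ]
R4 -> R4 + 9/2·R3
  [ 1  -1    -6  0  |  -13 ]
  [ 0   1  -3/2  0  |   -7 ]
  [ 0   0     1  0  |    2 ]
  [ 0   0     0  2  |    1 ]
R4 -> 1/2·R4
  [ 1  -1    -6  0  |  -13 ]
  [ 0   1  -3/2  0  |   -7 ]
  [ 0   0     1  0  |    2 ]
  [ 0   0     0  1  |  1/2 ]
R2 -> R2 + 3/2·R3
  [ 1  -1  -6  0  |  -13 ]
  [ 0   1   0  0  |   -4 ]
  [ 0   0   1  0  |    2 ]
  [ 0   0   0  1  |  1/2 ]
R1 -> R1 + 6·R3
  [ 1  -1  0  0  |   -1 ]
  [ 0   1  0  0  |   -4 ]
  [ 0   0  1  0  |    2 ]
  [ 0   0  0  1  |  1/2 ]
R1 -> R1 + R2
  [ 1  0  0  0  |   -5 ]
  [ 0  1  0  0  |   -4 ]
  [ 0  0  1  0  |    2 ]
  [ 0  0  0  1  |  1/2 ]
Reading off the last column: p = -5, q = -4, r = 2, s = 1/2.

(-5, -4, 2, 1/2)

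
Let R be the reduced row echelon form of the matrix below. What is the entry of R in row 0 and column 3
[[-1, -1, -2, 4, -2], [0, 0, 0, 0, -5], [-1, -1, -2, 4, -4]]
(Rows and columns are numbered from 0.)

-4

R1 → -1·R1
R3 → R3 + R1
R2 → -1/5·R2
R3 → R3 + 2·R2
R1 → R1 − 2·R2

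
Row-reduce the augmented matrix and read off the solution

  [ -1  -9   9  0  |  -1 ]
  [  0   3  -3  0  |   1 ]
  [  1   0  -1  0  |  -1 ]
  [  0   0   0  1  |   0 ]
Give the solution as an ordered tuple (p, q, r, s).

(-2, -2/3, -1, 0)

R1 → -1·R1
  [ 1  9  -9  0  |   1 ]
  [ 0  3  -3  0  |   1 ]
  [ 1  0  -1  0  |  -1 ]
  [ 0  0   0  1  |   0 ]
R3 → R3 − R1
  [ 1   9  -9  0  |   1 ]
  [ 0   3  -3  0  |   1 ]
  [ 0  -9   8  0  |  -2 ]
  [ 0   0   0  1  |   0 ]
R2 → 1/3·R2
  [ 1   9  -9  0  |    1 ]
  [ 0   1  -1  0  |  1/3 ]
  [ 0  -9   8  0  |   -2 ]
  [ 0   0   0  1  |    0 ]
R3 → R3 + 9·R2
  [ 1  9  -9  0  |    1 ]
  [ 0  1  -1  0  |  1/3 ]
  [ 0  0  -1  0  |    1 ]
  [ 0  0   0  1  |    0 ]
R3 → -1·R3
  [ 1  9  -9  0  |    1 ]
  [ 0  1  -1  0  |  1/3 ]
  [ 0  0   1  0  |   -1 ]
  [ 0  0   0  1  |    0 ]
R2 → R2 + R3
  [ 1  9  -9  0  |     1 ]
  [ 0  1   0  0  |  -2/3 ]
  [ 0  0   1  0  |    -1 ]
  [ 0  0   0  1  |     0 ]
R1 → R1 + 9·R3
  [ 1  9  0  0  |    -8 ]
  [ 0  1  0  0  |  -2/3 ]
  [ 0  0  1  0  |    -1 ]
  [ 0  0  0  1  |     0 ]
R1 → R1 − 9·R2
  [ 1  0  0  0  |    -2 ]
  [ 0  1  0  0  |  -2/3 ]
  [ 0  0  1  0  |    -1 ]
  [ 0  0  0  1  |     0 ]
Reading off the last column: p = -2, q = -2/3, r = -1, s = 0.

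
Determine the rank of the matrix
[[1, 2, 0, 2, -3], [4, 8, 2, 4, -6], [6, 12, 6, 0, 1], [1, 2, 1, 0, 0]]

R2 → R2 − 4·R1
  [ 1   2  0   2  -3 ]
  [ 0   0  2  -4   6 ]
  [ 6  12  6   0   1 ]
  [ 1   2  1   0   0 ]
R3 → R3 − 6·R1
  [ 1  2  0    2  -3 ]
  [ 0  0  2   -4   6 ]
  [ 0  0  6  -12  19 ]
  [ 1  2  1    0   0 ]
R4 → R4 − R1
  [ 1  2  0    2  -3 ]
  [ 0  0  2   -4   6 ]
  [ 0  0  6  -12  19 ]
  [ 0  0  1   -2   3 ]
R2 → 1/2·R2
  [ 1  2  0    2  -3 ]
  [ 0  0  1   -2   3 ]
  [ 0  0  6  -12  19 ]
  [ 0  0  1   -2   3 ]
R3 → R3 − 6·R2
  [ 1  2  0   2  -3 ]
  [ 0  0  1  -2   3 ]
  [ 0  0  0   0   1 ]
  [ 0  0  1  -2   3 ]
R4 → R4 − R2
  [ 1  2  0   2  -3 ]
  [ 0  0  1  -2   3 ]
  [ 0  0  0   0   1 ]
  [ 0  0  0   0   0 ]
R2 → R2 − 3·R3
  [ 1  2  0   2  -3 ]
  [ 0  0  1  -2   0 ]
  [ 0  0  0   0   1 ]
  [ 0  0  0   0   0 ]
R1 → R1 + 3·R3
  [ 1  2  0   2  0 ]
  [ 0  0  1  -2  0 ]
  [ 0  0  0   0  1 ]
  [ 0  0  0   0  0 ]
The reduced form has 3 nonzero rows.

rank = 3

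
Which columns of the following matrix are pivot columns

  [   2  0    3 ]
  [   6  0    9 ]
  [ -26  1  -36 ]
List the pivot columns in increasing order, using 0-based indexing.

0, 1

Multiply R1 by 1/2.
  [   1  0  3/2 ]
  [   6  0    9 ]
  [ -26  1  -36 ]
Subtract 6 times R1 from R2.
  [   1  0  3/2 ]
  [   0  0    0 ]
  [ -26  1  -36 ]
Add 26 times R1 to R3.
  [ 1  0  3/2 ]
  [ 0  0    0 ]
  [ 0  1    3 ]
Swap R2 and R3.
  [ 1  0  3/2 ]
  [ 0  1    3 ]
  [ 0  0    0 ]
Pivot columns are the columns containing a leading 1.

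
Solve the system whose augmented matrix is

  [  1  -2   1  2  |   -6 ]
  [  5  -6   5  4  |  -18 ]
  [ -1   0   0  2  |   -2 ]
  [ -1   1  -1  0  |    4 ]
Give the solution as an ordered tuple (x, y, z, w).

(6, 6, -4, 2)

Subtract 5 times r1 from r2.
  [  1  -2   1   2  |  -6 ]
  [  0   4   0  -6  |  12 ]
  [ -1   0   0   2  |  -2 ]
  [ -1   1  -1   0  |   4 ]
Add r1 to r3.
  [  1  -2   1   2  |  -6 ]
  [  0   4   0  -6  |  12 ]
  [  0  -2   1   4  |  -8 ]
  [ -1   1  -1   0  |   4 ]
Add r1 to r4.
  [ 1  -2  1   2  |  -6 ]
  [ 0   4  0  -6  |  12 ]
  [ 0  -2  1   4  |  -8 ]
  [ 0  -1  0   2  |  -2 ]
Multiply r2 by 1/4.
  [ 1  -2  1     2  |  -6 ]
  [ 0   1  0  -3/2  |   3 ]
  [ 0  -2  1     4  |  -8 ]
  [ 0  -1  0     2  |  -2 ]
Add 2 times r2 to r3.
  [ 1  -2  1     2  |  -6 ]
  [ 0   1  0  -3/2  |   3 ]
  [ 0   0  1     1  |  -2 ]
  [ 0  -1  0     2  |  -2 ]
Add r2 to r4.
  [ 1  -2  1     2  |  -6 ]
  [ 0   1  0  -3/2  |   3 ]
  [ 0   0  1     1  |  -2 ]
  [ 0   0  0   1/2  |   1 ]
Multiply r4 by 2.
  [ 1  -2  1     2  |  -6 ]
  [ 0   1  0  -3/2  |   3 ]
  [ 0   0  1     1  |  -2 ]
  [ 0   0  0     1  |   2 ]
Subtract r4 from r3.
  [ 1  -2  1     2  |  -6 ]
  [ 0   1  0  -3/2  |   3 ]
  [ 0   0  1     0  |  -4 ]
  [ 0   0  0     1  |   2 ]
Add 3/2 times r4 to r2.
  [ 1  -2  1  2  |  -6 ]
  [ 0   1  0  0  |   6 ]
  [ 0   0  1  0  |  -4 ]
  [ 0   0  0  1  |   2 ]
Subtract 2 times r4 from r1.
  [ 1  -2  1  0  |  -10 ]
  [ 0   1  0  0  |    6 ]
  [ 0   0  1  0  |   -4 ]
  [ 0   0  0  1  |    2 ]
Subtract r3 from r1.
  [ 1  -2  0  0  |  -6 ]
  [ 0   1  0  0  |   6 ]
  [ 0   0  1  0  |  -4 ]
  [ 0   0  0  1  |   2 ]
Add 2 times r2 to r1.
  [ 1  0  0  0  |   6 ]
  [ 0  1  0  0  |   6 ]
  [ 0  0  1  0  |  -4 ]
  [ 0  0  0  1  |   2 ]
Reading off the last column: x = 6, y = 6, z = -4, w = 2.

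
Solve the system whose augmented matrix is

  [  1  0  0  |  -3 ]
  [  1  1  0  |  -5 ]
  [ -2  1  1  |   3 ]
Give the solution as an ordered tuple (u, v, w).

(-3, -2, -1)

ρ2 ← ρ2 − ρ1
  [  1  0  0  |  -3 ]
  [  0  1  0  |  -2 ]
  [ -2  1  1  |   3 ]
ρ3 ← ρ3 + 2·ρ1
  [ 1  0  0  |  -3 ]
  [ 0  1  0  |  -2 ]
  [ 0  1  1  |  -3 ]
ρ3 ← ρ3 − ρ2
  [ 1  0  0  |  -3 ]
  [ 0  1  0  |  -2 ]
  [ 0  0  1  |  -1 ]
Reading off the last column: u = -3, v = -2, w = -1.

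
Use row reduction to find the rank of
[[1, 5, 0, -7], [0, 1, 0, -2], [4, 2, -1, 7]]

R3 → R3 − 4·R1
R3 → R3 + 18·R2
R3 → -1·R3
R1 → R1 − 5·R2
The reduced form has 3 nonzero rows.

rank = 3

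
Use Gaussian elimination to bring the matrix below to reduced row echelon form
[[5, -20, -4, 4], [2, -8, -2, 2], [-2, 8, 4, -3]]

[[1, -4, 0, 0], [0, 0, 1, 0], [0, 0, 0, 1]]

r1 ← 1/5·r1
  [  1  -4  -4/5  4/5 ]
  [  2  -8    -2    2 ]
  [ -2   8     4   -3 ]
r2 ← r2 − 2·r1
  [  1  -4  -4/5  4/5 ]
  [  0   0  -2/5  2/5 ]
  [ -2   8     4   -3 ]
r3 ← r3 + 2·r1
  [ 1  -4  -4/5   4/5 ]
  [ 0   0  -2/5   2/5 ]
  [ 0   0  12/5  -7/5 ]
r2 ← -5/2·r2
  [ 1  -4  -4/5   4/5 ]
  [ 0   0     1    -1 ]
  [ 0   0  12/5  -7/5 ]
r3 ← r3 − 12/5·r2
  [ 1  -4  -4/5  4/5 ]
  [ 0   0     1   -1 ]
  [ 0   0     0    1 ]
r2 ← r2 + r3
  [ 1  -4  -4/5  4/5 ]
  [ 0   0     1    0 ]
  [ 0   0     0    1 ]
r1 ← r1 − 4/5·r3
  [ 1  -4  -4/5  0 ]
  [ 0   0     1  0 ]
  [ 0   0     0  1 ]
r1 ← r1 + 4/5·r2
  [ 1  -4  0  0 ]
  [ 0   0  1  0 ]
  [ 0   0  0  1 ]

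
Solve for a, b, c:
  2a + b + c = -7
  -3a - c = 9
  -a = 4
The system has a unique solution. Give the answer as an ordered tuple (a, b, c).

(-4, -2, 3)

Form the augmented matrix and row-reduce:
  [  2  1   1  |  -7 ]
  [ -3  0  -1  |   9 ]
  [ -1  0   0  |   4 ]
R1 -> 1/2·R1
  [  1  1/2  1/2  |  -7/2 ]
  [ -3    0   -1  |     9 ]
  [ -1    0    0  |     4 ]
R2 -> R2 + 3·R1
  [  1  1/2  1/2  |  -7/2 ]
  [  0  3/2  1/2  |  -3/2 ]
  [ -1    0    0  |     4 ]
R3 -> R3 + R1
  [ 1  1/2  1/2  |  -7/2 ]
  [ 0  3/2  1/2  |  -3/2 ]
  [ 0  1/2  1/2  |   1/2 ]
R2 -> 2/3·R2
  [ 1  1/2  1/2  |  -7/2 ]
  [ 0    1  1/3  |    -1 ]
  [ 0  1/2  1/2  |   1/2 ]
R3 -> R3 − 1/2·R2
  [ 1  1/2  1/2  |  -7/2 ]
  [ 0    1  1/3  |    -1 ]
  [ 0    0  1/3  |     1 ]
R3 -> 3·R3
  [ 1  1/2  1/2  |  -7/2 ]
  [ 0    1  1/3  |    -1 ]
  [ 0    0    1  |     3 ]
R2 -> R2 − 1/3·R3
  [ 1  1/2  1/2  |  -7/2 ]
  [ 0    1    0  |    -2 ]
  [ 0    0    1  |     3 ]
R1 -> R1 − 1/2·R3
  [ 1  1/2  0  |  -5 ]
  [ 0    1  0  |  -2 ]
  [ 0    0  1  |   3 ]
R1 -> R1 − 1/2·R2
  [ 1  0  0  |  -4 ]
  [ 0  1  0  |  -2 ]
  [ 0  0  1  |   3 ]
Reading off the last column: a = -4, b = -2, c = 3.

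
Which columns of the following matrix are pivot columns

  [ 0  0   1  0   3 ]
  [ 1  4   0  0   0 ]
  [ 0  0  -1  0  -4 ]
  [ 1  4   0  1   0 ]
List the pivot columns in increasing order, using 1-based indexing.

1, 3, 4, 5

ρ1 <-> ρ2
ρ4 := ρ4 − ρ1
ρ3 := ρ3 + ρ2
ρ3 <-> ρ4
ρ4 := -1·ρ4
ρ2 := ρ2 − 3·ρ4
Pivot columns are the columns containing a leading 1.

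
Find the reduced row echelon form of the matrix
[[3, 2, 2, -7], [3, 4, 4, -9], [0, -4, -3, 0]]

[[1, 0, 0, -5/3], [0, 1, 0, 3], [0, 0, 1, -4]]

R1 -> 1/3·R1
  [ 1  2/3  2/3  -7/3 ]
  [ 3    4    4    -9 ]
  [ 0   -4   -3     0 ]
R2 -> R2 − 3·R1
  [ 1  2/3  2/3  -7/3 ]
  [ 0    2    2    -2 ]
  [ 0   -4   -3     0 ]
R2 -> 1/2·R2
  [ 1  2/3  2/3  -7/3 ]
  [ 0    1    1    -1 ]
  [ 0   -4   -3     0 ]
R3 -> R3 + 4·R2
  [ 1  2/3  2/3  -7/3 ]
  [ 0    1    1    -1 ]
  [ 0    0    1    -4 ]
R2 -> R2 − R3
  [ 1  2/3  2/3  -7/3 ]
  [ 0    1    0     3 ]
  [ 0    0    1    -4 ]
R1 -> R1 − 2/3·R3
  [ 1  2/3  0  1/3 ]
  [ 0    1  0    3 ]
  [ 0    0  1   -4 ]
R1 -> R1 − 2/3·R2
  [ 1  0  0  -5/3 ]
  [ 0  1  0     3 ]
  [ 0  0  1    -4 ]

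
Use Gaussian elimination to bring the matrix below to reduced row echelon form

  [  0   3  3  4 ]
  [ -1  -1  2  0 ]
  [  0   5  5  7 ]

[[1, 0, -3, 0], [0, 1, 1, 0], [0, 0, 0, 1]]

R1 ↔ R2
  [ -1  -1  2  0 ]
  [  0   3  3  4 ]
  [  0   5  5  7 ]
R1 → -1·R1
  [ 1  1  -2  0 ]
  [ 0  3   3  4 ]
  [ 0  5   5  7 ]
R2 → 1/3·R2
  [ 1  1  -2    0 ]
  [ 0  1   1  4/3 ]
  [ 0  5   5    7 ]
R3 → R3 − 5·R2
  [ 1  1  -2    0 ]
  [ 0  1   1  4/3 ]
  [ 0  0   0  1/3 ]
R3 → 3·R3
  [ 1  1  -2    0 ]
  [ 0  1   1  4/3 ]
  [ 0  0   0    1 ]
R2 → R2 − 4/3·R3
  [ 1  1  -2  0 ]
  [ 0  1   1  0 ]
  [ 0  0   0  1 ]
R1 → R1 − R2
  [ 1  0  -3  0 ]
  [ 0  1   1  0 ]
  [ 0  0   0  1 ]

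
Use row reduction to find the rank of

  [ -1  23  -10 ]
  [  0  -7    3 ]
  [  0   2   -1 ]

rank = 3

ρ1 -> -1·ρ1
  [ 1  -23  10 ]
  [ 0   -7   3 ]
  [ 0    2  -1 ]
ρ2 -> -1/7·ρ2
  [ 1  -23    10 ]
  [ 0    1  -3/7 ]
  [ 0    2    -1 ]
ρ3 -> ρ3 − 2·ρ2
  [ 1  -23    10 ]
  [ 0    1  -3/7 ]
  [ 0    0  -1/7 ]
ρ3 -> -7·ρ3
  [ 1  -23    10 ]
  [ 0    1  -3/7 ]
  [ 0    0     1 ]
ρ2 -> ρ2 + 3/7·ρ3
  [ 1  -23  10 ]
  [ 0    1   0 ]
  [ 0    0   1 ]
ρ1 -> ρ1 − 10·ρ3
  [ 1  -23  0 ]
  [ 0    1  0 ]
  [ 0    0  1 ]
ρ1 -> ρ1 + 23·ρ2
  [ 1  0  0 ]
  [ 0  1  0 ]
  [ 0  0  1 ]
The reduced form has 3 nonzero rows.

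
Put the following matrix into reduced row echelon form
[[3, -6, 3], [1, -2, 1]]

r1 -> 1/3·r1
  [ 1  -2  1 ]
  [ 1  -2  1 ]
r2 -> r2 − r1
  [ 1  -2  1 ]
  [ 0   0  0 ]

[[1, -2, 1], [0, 0, 0]]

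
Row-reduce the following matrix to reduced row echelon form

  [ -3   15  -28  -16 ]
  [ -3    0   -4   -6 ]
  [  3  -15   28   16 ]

R1 → -1/3·R1
  [  1   -5  28/3  16/3 ]
  [ -3    0    -4    -6 ]
  [  3  -15    28    16 ]
R2 → R2 + 3·R1
  [ 1   -5  28/3  16/3 ]
  [ 0  -15    24    10 ]
  [ 3  -15    28    16 ]
R3 → R3 − 3·R1
  [ 1   -5  28/3  16/3 ]
  [ 0  -15    24    10 ]
  [ 0    0     0     0 ]
R2 → -1/15·R2
  [ 1  -5  28/3  16/3 ]
  [ 0   1  -8/5  -2/3 ]
  [ 0   0     0     0 ]
R1 → R1 + 5·R2
  [ 1  0   4/3     2 ]
  [ 0  1  -8/5  -2/3 ]
  [ 0  0     0     0 ]

[[1, 0, 4/3, 2], [0, 1, -8/5, -2/3], [0, 0, 0, 0]]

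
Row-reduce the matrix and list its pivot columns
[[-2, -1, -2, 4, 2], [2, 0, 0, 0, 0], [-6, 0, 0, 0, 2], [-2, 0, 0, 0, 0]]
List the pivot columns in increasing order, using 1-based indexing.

1, 2, 5

R1 ← -1/2·R1
  [  1  1/2  1  -2  -1 ]
  [  2    0  0   0   0 ]
  [ -6    0  0   0   2 ]
  [ -2    0  0   0   0 ]
R2 ← R2 − 2·R1
  [  1  1/2   1  -2  -1 ]
  [  0   -1  -2   4   2 ]
  [ -6    0   0   0   2 ]
  [ -2    0   0   0   0 ]
R3 ← R3 + 6·R1
  [  1  1/2   1   -2  -1 ]
  [  0   -1  -2    4   2 ]
  [  0    3   6  -12  -4 ]
  [ -2    0   0    0   0 ]
R4 ← R4 + 2·R1
  [ 1  1/2   1   -2  -1 ]
  [ 0   -1  -2    4   2 ]
  [ 0    3   6  -12  -4 ]
  [ 0    1   2   -4  -2 ]
R2 ← -1·R2
  [ 1  1/2  1   -2  -1 ]
  [ 0    1  2   -4  -2 ]
  [ 0    3  6  -12  -4 ]
  [ 0    1  2   -4  -2 ]
R3 ← R3 − 3·R2
  [ 1  1/2  1  -2  -1 ]
  [ 0    1  2  -4  -2 ]
  [ 0    0  0   0   2 ]
  [ 0    1  2  -4  -2 ]
R4 ← R4 − R2
  [ 1  1/2  1  -2  -1 ]
  [ 0    1  2  -4  -2 ]
  [ 0    0  0   0   2 ]
  [ 0    0  0   0   0 ]
R3 ← 1/2·R3
  [ 1  1/2  1  -2  -1 ]
  [ 0    1  2  -4  -2 ]
  [ 0    0  0   0   1 ]
  [ 0    0  0   0   0 ]
R2 ← R2 + 2·R3
  [ 1  1/2  1  -2  -1 ]
  [ 0    1  2  -4   0 ]
  [ 0    0  0   0   1 ]
  [ 0    0  0   0   0 ]
R1 ← R1 + R3
  [ 1  1/2  1  -2  0 ]
  [ 0    1  2  -4  0 ]
  [ 0    0  0   0  1 ]
  [ 0    0  0   0  0 ]
R1 ← R1 − 1/2·R2
  [ 1  0  0   0  0 ]
  [ 0  1  2  -4  0 ]
  [ 0  0  0   0  1 ]
  [ 0  0  0   0  0 ]
Pivot columns are the columns containing a leading 1.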